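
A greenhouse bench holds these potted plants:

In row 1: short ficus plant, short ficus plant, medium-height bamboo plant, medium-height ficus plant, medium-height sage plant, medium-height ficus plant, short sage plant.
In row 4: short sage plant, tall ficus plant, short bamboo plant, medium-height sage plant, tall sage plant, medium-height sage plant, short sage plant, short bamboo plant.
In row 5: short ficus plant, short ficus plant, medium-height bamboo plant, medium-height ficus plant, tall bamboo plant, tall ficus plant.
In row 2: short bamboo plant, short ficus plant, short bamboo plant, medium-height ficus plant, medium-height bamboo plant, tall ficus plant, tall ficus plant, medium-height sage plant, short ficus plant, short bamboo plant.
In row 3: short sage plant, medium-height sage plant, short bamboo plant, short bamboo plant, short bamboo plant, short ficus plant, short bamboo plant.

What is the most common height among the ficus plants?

short

Counts by height (restricted to ficus plants): short 7, tall 4, medium-height 4.
The maximum is 7, held uniquely by short.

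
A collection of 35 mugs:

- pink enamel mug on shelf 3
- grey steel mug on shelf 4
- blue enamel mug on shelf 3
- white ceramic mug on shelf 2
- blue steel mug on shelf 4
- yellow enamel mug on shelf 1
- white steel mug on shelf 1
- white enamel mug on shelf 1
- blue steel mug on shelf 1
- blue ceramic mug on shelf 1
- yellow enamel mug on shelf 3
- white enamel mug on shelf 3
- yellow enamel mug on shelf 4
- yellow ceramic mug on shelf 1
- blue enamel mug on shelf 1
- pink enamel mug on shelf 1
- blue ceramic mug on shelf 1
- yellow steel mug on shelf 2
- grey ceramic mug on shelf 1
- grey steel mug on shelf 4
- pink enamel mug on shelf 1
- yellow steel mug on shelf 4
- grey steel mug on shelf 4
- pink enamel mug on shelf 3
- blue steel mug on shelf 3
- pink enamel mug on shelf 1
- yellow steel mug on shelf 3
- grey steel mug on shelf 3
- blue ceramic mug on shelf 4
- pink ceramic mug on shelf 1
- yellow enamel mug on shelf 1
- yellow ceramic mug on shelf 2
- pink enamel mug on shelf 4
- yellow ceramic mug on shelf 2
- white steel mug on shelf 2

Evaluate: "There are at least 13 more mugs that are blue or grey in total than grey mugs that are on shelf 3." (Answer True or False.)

False

There are 13 mugs that are blue or grey.
There is 1 grey mug on shelf 3.
The claim requires 13 − 1 = 12 ≥ 13, which does not hold.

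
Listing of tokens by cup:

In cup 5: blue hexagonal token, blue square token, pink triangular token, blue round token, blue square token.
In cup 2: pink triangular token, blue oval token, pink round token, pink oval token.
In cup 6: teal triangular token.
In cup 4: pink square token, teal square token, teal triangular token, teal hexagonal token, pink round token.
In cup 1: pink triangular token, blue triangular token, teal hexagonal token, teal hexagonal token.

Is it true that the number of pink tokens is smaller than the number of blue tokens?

There are 7 pink tokens.
There are 6 blue tokens.
The claim requires 7 < 6, which does not hold.

False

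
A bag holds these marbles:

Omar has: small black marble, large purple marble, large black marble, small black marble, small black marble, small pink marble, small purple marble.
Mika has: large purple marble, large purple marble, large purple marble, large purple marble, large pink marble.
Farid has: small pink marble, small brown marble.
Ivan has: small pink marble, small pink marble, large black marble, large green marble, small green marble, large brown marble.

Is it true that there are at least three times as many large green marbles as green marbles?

False

|large green marbles| = 1.
|green marbles| = 2.
The claim requires 1 ≥ 3 × 2 = 6, which does not hold.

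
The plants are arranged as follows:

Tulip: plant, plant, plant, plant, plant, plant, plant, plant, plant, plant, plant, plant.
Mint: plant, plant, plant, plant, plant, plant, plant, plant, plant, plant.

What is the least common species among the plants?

Counts by species: tulip 12, mint 10.
The minimum is 10, held uniquely by mint.

mint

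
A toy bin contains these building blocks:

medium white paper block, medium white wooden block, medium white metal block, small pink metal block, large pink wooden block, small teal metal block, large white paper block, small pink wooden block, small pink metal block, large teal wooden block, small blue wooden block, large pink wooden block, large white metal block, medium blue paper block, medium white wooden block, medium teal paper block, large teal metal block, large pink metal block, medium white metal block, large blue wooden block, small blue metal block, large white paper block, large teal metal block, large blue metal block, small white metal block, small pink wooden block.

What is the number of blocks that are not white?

17

Total blocks: 26; with the excluded value: 9; remaining 26 − 9 = 17.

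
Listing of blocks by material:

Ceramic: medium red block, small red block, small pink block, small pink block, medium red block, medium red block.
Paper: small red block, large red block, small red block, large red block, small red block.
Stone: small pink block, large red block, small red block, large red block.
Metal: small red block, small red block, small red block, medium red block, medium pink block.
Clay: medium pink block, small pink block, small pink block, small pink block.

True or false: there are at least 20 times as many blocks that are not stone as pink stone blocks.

There are 20 blocks that are not stone.
There is 1 pink stone block.
The claim requires 20 ≥ 20 × 1 = 20, which holds.

True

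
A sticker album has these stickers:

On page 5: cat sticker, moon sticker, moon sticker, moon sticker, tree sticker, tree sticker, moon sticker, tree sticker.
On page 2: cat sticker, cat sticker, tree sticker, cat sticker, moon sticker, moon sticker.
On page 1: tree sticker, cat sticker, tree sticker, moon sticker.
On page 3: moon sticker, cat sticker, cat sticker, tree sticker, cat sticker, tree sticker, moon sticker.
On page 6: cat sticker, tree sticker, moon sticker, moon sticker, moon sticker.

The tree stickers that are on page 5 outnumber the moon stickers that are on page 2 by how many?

1

tree stickers on page 5: 3.
moon stickers on page 2: 2.
3 − 2 = 1.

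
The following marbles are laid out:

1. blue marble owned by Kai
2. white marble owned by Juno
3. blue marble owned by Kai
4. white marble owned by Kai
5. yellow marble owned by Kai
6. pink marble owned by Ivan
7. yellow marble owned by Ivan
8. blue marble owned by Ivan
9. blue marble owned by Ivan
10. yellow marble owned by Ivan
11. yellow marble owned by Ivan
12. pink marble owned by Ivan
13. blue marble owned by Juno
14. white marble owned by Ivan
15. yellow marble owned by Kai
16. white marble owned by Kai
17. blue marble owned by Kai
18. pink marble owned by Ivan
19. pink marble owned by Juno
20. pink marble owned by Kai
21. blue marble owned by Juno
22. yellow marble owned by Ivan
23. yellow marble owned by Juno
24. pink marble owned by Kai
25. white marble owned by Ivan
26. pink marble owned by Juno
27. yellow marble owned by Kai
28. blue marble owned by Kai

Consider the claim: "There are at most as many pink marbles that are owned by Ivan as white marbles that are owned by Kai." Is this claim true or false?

False

pink marbles owned by Ivan: 3.
white marbles owned by Kai: 2.
The claim requires 3 ≤ 2, which does not hold.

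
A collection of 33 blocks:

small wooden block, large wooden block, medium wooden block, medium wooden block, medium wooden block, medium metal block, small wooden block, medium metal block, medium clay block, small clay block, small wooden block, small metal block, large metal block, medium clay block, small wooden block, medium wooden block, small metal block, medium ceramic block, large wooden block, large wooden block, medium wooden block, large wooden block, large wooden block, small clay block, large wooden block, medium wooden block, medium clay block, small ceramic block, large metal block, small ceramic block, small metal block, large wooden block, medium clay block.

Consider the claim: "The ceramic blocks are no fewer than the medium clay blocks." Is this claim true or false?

False

|ceramic blocks| = 3.
|medium clay blocks| = 4.
The claim requires 3 ≥ 4, which does not hold.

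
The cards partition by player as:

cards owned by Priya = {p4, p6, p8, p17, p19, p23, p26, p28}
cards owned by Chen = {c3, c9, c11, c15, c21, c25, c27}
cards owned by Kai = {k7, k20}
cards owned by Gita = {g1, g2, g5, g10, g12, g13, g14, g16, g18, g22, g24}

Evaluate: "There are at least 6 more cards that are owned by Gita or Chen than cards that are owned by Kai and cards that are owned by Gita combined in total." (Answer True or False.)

|cards owned by Gita or Chen| = 18.
cards owned by Kai: 2; cards owned by Gita: 11; combined: 2 + 11 = 13.
The claim requires 18 − 13 = 5 ≥ 6, which does not hold.

False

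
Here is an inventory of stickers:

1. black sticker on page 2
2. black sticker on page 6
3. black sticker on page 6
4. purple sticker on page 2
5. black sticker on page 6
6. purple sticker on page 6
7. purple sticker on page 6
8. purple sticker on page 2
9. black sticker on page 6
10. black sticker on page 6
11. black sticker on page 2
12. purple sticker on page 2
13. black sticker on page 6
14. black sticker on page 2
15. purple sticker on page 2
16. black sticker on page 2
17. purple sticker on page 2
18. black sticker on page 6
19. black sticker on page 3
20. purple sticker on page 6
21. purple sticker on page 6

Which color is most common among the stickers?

Counts by color: black 12, purple 9.
The maximum is 12, held uniquely by black.

black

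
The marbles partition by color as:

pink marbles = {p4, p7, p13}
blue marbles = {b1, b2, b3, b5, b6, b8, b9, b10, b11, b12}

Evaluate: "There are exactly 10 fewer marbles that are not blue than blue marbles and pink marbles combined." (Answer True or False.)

True

There are 3 marbles that are not blue.
blue marbles: 10; pink marbles: 3; combined: 10 + 3 = 13.
The claim requires 13 − 3 (= 10) to equal 10, which holds.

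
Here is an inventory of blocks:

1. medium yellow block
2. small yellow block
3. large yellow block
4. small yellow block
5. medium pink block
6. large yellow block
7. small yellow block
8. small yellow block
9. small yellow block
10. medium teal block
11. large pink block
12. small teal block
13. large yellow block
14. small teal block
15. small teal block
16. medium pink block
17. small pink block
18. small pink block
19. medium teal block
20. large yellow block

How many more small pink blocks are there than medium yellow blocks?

small pink blocks: 2.
medium yellow blocks: 1.
2 − 1 = 1.

1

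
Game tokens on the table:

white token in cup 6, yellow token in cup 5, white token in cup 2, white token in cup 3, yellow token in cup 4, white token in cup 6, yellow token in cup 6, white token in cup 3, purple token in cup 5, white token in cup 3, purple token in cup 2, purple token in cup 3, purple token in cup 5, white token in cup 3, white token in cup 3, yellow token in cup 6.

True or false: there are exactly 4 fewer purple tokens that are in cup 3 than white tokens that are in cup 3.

|purple tokens in cup 3| = 1.
|white tokens in cup 3| = 5.
The claim requires 5 − 1 (= 4) to equal 4, which holds.

True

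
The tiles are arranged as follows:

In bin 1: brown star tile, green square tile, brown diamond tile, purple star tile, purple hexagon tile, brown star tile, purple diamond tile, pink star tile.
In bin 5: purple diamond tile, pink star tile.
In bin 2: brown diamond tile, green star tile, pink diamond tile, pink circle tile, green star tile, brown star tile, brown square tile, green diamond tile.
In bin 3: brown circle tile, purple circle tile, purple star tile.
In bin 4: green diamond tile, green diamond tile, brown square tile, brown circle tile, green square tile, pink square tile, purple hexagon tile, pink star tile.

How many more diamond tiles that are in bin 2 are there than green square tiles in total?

diamond tiles in bin 2: 3.
green square tiles: 2.
3 − 2 = 1.

1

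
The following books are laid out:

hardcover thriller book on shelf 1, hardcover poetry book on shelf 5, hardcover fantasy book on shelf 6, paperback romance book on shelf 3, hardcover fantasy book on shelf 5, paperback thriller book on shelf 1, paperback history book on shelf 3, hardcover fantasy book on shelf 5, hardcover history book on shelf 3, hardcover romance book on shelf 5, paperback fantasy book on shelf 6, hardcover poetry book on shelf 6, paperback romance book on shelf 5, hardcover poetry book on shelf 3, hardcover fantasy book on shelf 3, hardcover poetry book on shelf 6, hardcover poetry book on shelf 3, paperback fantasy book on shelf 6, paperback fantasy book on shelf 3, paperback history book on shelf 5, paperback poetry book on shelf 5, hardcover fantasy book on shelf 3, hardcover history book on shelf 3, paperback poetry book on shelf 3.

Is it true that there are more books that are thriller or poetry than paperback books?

There are 9 books that are thriller or poetry.
There are 10 paperback books.
The claim requires 9 > 10, which does not hold.

False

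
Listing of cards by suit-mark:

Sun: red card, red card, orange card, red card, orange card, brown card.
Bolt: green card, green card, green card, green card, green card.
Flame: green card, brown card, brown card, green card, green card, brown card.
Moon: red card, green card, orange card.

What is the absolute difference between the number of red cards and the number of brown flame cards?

1

red cards: 4. brown flame cards: 3.
|4 − 3| = 4 − 3 = 1.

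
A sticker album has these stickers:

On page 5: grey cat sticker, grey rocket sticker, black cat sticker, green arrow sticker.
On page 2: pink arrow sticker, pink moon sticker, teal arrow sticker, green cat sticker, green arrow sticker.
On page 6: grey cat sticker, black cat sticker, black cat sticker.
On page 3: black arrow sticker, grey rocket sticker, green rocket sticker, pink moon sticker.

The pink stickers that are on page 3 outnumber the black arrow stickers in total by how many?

pink stickers on page 3: 1.
black arrow stickers: 1.
1 − 1 = 0.

0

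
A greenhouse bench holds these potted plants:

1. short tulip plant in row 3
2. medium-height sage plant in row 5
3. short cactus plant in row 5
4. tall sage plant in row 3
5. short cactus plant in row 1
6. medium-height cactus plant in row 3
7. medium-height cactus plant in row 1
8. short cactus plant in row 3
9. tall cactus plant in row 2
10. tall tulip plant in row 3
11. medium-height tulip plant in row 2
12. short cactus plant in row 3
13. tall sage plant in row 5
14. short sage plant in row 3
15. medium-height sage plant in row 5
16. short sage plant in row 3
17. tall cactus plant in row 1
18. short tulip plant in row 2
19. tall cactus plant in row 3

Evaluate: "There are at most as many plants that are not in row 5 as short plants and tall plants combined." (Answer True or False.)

plants that are not in row 5: 15.
short plants: 8; tall plants: 6; combined: 8 + 6 = 14.
The claim requires 15 ≤ 14, which does not hold.

False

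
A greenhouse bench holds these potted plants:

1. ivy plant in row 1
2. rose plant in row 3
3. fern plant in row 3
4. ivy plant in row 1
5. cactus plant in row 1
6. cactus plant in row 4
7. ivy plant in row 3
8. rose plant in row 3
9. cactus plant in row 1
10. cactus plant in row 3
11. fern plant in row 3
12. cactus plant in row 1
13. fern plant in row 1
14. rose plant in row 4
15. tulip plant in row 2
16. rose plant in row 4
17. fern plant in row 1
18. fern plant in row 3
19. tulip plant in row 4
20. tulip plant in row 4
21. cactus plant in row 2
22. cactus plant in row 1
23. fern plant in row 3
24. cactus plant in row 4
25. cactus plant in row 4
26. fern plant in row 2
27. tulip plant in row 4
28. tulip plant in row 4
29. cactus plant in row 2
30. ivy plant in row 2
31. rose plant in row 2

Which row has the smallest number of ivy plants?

row 4

Counts by row (restricted to ivy plants): row 1→2, row 3→1, row 2→1, row 4→0.
The minimum is 0, held uniquely by row 4.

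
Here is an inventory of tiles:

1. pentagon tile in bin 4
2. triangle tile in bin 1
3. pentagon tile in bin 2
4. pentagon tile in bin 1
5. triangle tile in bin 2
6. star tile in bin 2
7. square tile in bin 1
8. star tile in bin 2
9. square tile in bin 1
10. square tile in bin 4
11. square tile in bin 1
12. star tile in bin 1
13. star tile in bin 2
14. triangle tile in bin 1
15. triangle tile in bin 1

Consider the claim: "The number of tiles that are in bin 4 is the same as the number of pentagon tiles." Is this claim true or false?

False

tiles in bin 4: 2.
pentagon tiles: 3.
The claim requires 2 = 3, which does not hold.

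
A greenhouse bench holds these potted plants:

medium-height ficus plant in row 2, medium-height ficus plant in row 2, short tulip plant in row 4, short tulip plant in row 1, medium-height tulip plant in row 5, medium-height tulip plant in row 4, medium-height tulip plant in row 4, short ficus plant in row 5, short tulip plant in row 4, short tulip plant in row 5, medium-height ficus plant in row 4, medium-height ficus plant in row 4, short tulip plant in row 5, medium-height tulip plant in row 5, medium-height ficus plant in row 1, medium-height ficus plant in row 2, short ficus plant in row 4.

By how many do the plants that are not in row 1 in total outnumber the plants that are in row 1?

13

plants that are not in row 1: 15.
plants in row 1: 2.
15 − 2 = 13.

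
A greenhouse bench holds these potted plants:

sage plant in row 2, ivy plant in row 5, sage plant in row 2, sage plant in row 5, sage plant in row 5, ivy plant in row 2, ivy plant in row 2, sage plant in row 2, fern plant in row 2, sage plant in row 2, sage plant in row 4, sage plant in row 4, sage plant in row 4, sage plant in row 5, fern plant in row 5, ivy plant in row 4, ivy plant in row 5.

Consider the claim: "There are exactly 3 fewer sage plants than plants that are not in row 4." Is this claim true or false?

There are 10 sage plants.
There are 13 plants that are not in row 4.
The claim requires 13 − 10 (= 3) to equal 3, which holds.

True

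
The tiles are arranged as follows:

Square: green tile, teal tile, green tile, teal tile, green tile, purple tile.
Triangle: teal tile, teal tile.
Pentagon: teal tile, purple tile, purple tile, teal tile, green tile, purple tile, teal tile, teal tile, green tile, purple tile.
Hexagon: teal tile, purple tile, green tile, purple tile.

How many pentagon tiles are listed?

10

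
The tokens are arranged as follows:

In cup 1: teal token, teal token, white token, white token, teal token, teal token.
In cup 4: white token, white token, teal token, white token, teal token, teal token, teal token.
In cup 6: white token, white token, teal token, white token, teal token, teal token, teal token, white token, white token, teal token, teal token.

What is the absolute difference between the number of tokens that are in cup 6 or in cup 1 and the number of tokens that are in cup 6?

6

tokens in cup 6 or in cup 1: 17. tokens in cup 6: 11.
|17 − 11| = 17 − 11 = 6.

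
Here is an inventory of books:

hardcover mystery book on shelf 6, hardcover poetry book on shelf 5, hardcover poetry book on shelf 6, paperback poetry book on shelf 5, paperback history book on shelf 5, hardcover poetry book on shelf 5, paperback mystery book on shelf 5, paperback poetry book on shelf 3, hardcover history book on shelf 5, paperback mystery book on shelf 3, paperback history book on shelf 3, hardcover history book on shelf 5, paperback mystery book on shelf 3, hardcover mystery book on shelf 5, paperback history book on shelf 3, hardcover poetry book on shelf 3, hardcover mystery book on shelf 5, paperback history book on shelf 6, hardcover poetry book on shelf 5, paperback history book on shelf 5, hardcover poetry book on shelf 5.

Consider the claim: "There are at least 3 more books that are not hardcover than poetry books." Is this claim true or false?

There are 10 books that are not hardcover.
There are 8 poetry books.
The claim requires 10 − 8 = 2 ≥ 3, which does not hold.

False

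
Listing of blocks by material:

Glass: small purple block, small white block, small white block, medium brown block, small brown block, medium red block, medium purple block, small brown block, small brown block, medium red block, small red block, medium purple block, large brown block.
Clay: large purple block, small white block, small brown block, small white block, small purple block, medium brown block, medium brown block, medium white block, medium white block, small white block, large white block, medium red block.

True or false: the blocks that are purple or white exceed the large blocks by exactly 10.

blocks that are purple or white: 13.
large blocks: 3.
The claim requires 13 − 3 (= 10) to equal 10, which holds.

True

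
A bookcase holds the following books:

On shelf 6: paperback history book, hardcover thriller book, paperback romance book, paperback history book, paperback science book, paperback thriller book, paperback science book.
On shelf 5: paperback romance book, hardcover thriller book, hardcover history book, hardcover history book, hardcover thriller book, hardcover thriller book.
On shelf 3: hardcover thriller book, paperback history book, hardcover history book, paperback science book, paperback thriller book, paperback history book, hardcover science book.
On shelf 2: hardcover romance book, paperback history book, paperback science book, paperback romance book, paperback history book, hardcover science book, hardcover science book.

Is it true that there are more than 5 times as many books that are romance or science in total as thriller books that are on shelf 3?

books that are romance or science: 11.
thriller books on shelf 3: 2.
The claim requires 11 > 5 × 2 = 10, which holds.

True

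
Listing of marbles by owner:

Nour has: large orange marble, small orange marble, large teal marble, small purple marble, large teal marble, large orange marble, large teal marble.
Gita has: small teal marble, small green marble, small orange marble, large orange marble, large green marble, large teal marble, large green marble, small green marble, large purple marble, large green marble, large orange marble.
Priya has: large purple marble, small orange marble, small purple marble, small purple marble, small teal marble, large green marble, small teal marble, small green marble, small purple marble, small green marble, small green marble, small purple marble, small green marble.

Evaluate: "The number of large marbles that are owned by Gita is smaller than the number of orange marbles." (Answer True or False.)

|large marbles owned by Gita| = 7.
|orange marbles| = 7.
The claim requires 7 < 7, which does not hold.

False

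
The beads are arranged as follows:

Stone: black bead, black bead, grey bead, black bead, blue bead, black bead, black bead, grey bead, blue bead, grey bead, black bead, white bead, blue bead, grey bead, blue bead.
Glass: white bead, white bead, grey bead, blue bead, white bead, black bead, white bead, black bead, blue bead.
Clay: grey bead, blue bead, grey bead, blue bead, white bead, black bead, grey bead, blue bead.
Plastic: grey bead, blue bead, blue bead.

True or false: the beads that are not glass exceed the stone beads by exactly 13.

beads that are not glass: 26.
stone beads: 15.
The claim requires 26 − 15 (= 11) to equal 13, which does not hold.

False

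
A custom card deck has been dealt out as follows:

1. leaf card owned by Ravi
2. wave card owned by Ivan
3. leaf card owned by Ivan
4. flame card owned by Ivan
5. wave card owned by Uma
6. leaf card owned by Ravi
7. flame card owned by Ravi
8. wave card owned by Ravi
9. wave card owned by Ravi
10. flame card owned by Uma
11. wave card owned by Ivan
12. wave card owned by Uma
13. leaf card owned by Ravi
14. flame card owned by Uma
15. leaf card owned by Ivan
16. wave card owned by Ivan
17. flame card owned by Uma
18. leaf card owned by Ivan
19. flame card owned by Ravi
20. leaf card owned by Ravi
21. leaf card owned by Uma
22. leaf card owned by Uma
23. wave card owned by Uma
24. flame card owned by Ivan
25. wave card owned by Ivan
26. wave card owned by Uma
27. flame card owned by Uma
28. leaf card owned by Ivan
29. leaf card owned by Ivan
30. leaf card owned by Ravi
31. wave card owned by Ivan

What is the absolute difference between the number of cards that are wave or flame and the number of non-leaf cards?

0

cards that are wave or flame: 19. non-leaf cards: 19.
|19 − 19| = 19 − 19 = 0.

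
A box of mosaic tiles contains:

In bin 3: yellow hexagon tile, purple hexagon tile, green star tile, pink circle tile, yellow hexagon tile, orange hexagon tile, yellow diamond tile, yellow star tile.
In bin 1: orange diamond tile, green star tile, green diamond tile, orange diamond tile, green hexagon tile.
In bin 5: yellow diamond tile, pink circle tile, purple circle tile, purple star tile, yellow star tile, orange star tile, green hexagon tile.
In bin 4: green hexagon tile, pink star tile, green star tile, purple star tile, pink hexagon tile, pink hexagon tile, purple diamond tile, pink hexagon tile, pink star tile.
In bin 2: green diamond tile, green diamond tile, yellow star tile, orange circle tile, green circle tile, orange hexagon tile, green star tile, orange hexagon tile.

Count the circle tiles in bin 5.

2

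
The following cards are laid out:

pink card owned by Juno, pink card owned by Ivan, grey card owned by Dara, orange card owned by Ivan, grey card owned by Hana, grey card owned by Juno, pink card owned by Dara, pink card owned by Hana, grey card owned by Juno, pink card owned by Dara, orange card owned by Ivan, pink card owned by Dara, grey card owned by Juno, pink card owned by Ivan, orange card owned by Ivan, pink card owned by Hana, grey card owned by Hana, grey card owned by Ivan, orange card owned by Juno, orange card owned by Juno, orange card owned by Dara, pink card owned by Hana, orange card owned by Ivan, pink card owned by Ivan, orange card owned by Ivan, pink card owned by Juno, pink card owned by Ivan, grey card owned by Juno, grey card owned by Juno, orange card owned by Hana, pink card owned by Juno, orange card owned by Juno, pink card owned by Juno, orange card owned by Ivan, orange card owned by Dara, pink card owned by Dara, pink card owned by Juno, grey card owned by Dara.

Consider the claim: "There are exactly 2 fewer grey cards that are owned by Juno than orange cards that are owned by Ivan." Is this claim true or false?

False

Count of grey cards owned by Juno: 5.
Count of orange cards owned by Ivan: 6.
The claim requires 6 − 5 (= 1) to equal 2, which does not hold.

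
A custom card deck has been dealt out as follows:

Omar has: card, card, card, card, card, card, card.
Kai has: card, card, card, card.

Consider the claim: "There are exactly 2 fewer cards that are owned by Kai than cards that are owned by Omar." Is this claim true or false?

Count of cards owned by Kai: 4.
Count of cards owned by Omar: 7.
The claim requires 7 − 4 (= 3) to equal 2, which does not hold.

False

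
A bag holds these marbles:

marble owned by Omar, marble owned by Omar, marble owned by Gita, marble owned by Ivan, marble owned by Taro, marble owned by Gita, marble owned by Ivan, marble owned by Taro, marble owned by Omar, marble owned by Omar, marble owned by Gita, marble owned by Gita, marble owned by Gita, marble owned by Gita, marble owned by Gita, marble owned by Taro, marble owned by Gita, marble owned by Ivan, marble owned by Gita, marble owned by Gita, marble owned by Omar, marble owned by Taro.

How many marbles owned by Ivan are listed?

3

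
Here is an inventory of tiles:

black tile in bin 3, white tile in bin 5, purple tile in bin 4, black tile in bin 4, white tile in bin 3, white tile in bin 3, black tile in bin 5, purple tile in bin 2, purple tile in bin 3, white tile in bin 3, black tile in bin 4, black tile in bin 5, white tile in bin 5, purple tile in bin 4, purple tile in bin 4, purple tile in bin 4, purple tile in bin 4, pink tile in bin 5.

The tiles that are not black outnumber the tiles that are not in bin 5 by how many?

0

tiles that are not black: 13.
tiles that are not in bin 5: 13.
13 − 13 = 0.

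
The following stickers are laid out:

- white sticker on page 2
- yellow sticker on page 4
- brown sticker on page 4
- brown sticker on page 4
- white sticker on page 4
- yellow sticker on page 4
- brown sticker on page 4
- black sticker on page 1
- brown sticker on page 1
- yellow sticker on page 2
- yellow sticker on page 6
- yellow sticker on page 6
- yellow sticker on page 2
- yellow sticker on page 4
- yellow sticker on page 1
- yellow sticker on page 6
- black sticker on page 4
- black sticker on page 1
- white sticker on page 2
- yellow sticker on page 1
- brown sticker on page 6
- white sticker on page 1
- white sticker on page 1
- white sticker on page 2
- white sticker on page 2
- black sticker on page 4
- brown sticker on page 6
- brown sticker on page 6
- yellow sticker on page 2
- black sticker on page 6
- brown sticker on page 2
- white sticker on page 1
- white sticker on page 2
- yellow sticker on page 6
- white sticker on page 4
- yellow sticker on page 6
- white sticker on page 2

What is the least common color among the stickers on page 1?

Counts by color (restricted to stickers on page 1): white 3, yellow 2, black 2, brown 1.
The minimum is 1, held uniquely by brown.

brown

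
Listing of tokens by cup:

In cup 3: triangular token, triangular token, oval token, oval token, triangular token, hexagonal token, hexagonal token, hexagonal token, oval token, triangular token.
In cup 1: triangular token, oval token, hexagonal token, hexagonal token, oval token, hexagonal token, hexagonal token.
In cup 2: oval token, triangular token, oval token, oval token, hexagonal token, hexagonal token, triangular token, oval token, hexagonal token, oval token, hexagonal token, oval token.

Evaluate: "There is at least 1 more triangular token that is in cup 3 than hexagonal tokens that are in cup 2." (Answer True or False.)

False

|triangular tokens in cup 3| = 4.
|hexagonal tokens in cup 2| = 4.
The claim requires 4 − 4 = 0 ≥ 1, which does not hold.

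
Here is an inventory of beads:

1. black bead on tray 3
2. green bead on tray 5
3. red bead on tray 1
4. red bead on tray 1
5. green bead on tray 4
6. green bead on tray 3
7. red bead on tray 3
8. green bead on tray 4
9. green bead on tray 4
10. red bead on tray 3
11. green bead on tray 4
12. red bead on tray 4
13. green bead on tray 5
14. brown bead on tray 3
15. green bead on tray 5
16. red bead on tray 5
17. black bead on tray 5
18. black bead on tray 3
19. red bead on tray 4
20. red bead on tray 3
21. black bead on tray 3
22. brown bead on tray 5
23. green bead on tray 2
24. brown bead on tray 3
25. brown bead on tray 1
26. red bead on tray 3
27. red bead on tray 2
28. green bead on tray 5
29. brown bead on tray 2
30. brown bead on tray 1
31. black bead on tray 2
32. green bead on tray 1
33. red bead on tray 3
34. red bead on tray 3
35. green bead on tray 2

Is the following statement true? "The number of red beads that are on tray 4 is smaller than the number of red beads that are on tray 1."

False

There are 2 red beads on tray 4.
There are 2 red beads on tray 1.
The claim requires 2 < 2, which does not hold.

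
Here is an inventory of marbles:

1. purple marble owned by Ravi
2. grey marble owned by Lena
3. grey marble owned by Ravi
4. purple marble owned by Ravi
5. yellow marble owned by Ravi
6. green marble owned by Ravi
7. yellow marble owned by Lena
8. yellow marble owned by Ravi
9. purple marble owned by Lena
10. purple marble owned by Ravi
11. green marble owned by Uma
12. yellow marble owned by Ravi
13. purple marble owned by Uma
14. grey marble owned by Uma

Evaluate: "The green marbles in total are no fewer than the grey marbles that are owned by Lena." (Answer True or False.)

|green marbles| = 2.
|grey marbles owned by Lena| = 1.
The claim requires 2 ≥ 1, which holds.

True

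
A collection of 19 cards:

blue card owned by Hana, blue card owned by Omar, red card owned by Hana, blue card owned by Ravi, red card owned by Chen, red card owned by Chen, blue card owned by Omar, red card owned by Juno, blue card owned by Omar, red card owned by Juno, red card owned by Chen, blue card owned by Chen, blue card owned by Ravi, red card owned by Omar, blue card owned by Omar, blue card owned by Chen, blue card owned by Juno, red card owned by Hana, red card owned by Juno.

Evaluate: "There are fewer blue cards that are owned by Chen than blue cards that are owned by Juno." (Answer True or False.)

False

|blue cards owned by Chen| = 2.
|blue cards owned by Juno| = 1.
The claim requires 2 < 1, which does not hold.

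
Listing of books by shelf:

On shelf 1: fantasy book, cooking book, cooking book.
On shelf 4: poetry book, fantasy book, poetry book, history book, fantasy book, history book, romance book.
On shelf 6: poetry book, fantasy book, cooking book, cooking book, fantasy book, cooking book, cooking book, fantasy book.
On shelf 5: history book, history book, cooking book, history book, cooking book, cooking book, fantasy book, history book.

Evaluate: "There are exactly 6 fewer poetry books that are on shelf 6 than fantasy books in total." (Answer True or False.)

True

|poetry books on shelf 6| = 1.
|fantasy books| = 7.
The claim requires 7 − 1 (= 6) to equal 6, which holds.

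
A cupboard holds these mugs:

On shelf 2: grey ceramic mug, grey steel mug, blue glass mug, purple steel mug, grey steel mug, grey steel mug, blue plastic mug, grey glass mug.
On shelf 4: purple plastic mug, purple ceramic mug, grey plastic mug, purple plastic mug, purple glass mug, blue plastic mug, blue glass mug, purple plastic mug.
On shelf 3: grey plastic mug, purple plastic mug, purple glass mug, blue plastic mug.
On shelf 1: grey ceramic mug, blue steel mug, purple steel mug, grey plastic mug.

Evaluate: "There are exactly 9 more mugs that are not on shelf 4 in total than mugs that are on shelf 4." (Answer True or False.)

False

|mugs that are not on shelf 4| = 16.
|mugs on shelf 4| = 8.
The claim requires 16 − 8 (= 8) to equal 9, which does not hold.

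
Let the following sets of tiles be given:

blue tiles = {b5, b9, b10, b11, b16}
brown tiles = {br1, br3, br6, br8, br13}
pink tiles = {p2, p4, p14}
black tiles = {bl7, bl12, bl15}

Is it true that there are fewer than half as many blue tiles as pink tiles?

False

blue tiles: 5.
pink tiles: 3.
The claim requires 2 × 5 = 10 < 3, which does not hold.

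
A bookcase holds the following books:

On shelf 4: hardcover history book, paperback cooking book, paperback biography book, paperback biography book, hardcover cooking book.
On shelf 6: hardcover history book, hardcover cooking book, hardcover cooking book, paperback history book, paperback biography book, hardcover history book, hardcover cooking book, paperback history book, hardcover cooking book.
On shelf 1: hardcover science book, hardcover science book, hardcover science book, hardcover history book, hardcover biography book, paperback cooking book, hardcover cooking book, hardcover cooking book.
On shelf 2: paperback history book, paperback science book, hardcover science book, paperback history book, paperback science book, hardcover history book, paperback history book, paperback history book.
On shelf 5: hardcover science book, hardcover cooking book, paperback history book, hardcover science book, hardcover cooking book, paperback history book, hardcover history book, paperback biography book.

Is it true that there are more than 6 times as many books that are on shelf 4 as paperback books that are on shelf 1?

False

There are 5 books on shelf 4.
There is 1 paperback book on shelf 1.
The claim requires 5 > 6 × 1 = 6, which does not hold.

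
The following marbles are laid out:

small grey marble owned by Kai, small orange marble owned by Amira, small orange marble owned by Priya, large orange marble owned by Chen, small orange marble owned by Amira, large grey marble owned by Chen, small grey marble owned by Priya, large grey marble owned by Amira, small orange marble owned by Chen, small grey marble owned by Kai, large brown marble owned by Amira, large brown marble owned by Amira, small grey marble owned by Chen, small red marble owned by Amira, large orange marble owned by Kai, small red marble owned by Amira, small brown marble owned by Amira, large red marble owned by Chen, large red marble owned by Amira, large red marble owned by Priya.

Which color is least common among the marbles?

Counts by color: grey 6, orange 6, red 5, brown 3.
The minimum is 3, held uniquely by brown.

brown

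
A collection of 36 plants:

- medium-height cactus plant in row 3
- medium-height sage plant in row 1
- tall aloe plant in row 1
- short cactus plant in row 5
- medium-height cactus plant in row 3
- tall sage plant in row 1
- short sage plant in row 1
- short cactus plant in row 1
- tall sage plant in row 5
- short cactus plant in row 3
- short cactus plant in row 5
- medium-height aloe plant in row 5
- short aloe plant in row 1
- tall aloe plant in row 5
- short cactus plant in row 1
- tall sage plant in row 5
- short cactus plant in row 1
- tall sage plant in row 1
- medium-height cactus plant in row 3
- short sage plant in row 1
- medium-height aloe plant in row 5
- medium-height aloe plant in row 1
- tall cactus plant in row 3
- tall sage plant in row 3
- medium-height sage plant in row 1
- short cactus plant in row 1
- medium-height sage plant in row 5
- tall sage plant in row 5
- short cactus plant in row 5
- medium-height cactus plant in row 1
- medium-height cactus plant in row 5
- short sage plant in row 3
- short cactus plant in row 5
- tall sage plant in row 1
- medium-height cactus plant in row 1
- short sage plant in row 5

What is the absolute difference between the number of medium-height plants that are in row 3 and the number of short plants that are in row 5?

medium-height plants in row 3: 3. short plants in row 5: 5.
|3 − 5| = 5 − 3 = 2.

2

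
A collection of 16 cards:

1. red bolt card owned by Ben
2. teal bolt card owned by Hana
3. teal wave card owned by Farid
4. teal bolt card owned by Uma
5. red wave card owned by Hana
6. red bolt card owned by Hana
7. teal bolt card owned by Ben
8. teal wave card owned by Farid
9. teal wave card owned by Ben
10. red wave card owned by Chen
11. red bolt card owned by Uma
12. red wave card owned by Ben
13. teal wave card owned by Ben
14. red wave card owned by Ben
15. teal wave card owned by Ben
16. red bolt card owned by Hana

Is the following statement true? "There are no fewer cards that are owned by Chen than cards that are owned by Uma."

cards owned by Chen: 1.
cards owned by Uma: 2.
The claim requires 1 ≥ 2, which does not hold.

False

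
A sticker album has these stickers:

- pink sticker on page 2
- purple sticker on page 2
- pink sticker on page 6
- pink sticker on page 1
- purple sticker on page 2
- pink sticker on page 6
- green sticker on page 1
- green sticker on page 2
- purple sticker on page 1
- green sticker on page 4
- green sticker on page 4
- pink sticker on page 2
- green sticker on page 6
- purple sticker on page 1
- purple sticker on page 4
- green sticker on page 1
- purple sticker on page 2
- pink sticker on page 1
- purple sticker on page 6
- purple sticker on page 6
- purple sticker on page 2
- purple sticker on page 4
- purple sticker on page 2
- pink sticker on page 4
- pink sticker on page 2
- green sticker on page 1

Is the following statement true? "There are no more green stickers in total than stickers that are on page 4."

There are 7 green stickers.
There are 5 stickers on page 4.
The claim requires 7 ≤ 5, which does not hold.

False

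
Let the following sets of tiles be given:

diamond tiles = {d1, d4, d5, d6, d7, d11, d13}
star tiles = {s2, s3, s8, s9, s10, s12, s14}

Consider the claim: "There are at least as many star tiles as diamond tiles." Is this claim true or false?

True

There are 7 star tiles.
There are 7 diamond tiles.
The claim requires 7 ≥ 7, which holds.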